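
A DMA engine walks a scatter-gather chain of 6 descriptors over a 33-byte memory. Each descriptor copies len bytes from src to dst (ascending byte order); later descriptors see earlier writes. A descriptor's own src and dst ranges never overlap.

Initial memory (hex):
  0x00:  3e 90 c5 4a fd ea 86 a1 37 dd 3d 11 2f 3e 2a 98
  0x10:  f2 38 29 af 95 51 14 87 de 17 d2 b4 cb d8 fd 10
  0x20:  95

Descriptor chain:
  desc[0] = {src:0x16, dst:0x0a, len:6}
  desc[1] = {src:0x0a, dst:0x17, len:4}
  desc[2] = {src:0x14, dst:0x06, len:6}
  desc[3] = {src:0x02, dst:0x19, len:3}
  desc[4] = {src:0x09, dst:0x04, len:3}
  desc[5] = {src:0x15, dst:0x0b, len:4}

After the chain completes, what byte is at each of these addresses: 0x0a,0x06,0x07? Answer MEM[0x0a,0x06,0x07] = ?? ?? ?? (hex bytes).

D0: mem[0x0a..0x0f] <- [14 87 de 17 d2 b4]
D1: mem[0x17..0x1a] <- [14 87 de 17]
D2: mem[0x06..0x0b] <- [95 51 14 14 87 de]
D3: mem[0x19..0x1b] <- [c5 4a fd]
D4: mem[0x04..0x06] <- [14 87 de]
D5: mem[0x0b..0x0e] <- [51 14 14 87]
query mem[0x0a]=0x87, mem[0x06]=0xde, mem[0x07]=0x51

MEM[0x0a,0x06,0x07] = 87 de 51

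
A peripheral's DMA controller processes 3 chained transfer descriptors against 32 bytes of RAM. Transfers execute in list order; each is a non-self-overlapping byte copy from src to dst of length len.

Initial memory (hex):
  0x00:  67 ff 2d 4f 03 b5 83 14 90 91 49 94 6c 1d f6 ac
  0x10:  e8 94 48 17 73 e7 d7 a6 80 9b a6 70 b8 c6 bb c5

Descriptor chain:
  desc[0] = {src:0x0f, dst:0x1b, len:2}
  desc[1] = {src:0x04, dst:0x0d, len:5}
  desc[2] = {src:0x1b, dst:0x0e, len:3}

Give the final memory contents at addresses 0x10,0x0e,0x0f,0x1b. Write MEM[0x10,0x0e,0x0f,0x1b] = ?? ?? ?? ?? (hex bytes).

MEM[0x10,0x0e,0x0f,0x1b] = c6 ac e8 ac

  after D0: wrote 2B at 0x1b = ace8
  after D1: wrote 5B at 0x0d = 03b5831490
  after D2: wrote 3B at 0x0e = ace8c6
query mem[0x10]=0xc6, mem[0x0e]=0xac, mem[0x0f]=0xe8, mem[0x1b]=0xac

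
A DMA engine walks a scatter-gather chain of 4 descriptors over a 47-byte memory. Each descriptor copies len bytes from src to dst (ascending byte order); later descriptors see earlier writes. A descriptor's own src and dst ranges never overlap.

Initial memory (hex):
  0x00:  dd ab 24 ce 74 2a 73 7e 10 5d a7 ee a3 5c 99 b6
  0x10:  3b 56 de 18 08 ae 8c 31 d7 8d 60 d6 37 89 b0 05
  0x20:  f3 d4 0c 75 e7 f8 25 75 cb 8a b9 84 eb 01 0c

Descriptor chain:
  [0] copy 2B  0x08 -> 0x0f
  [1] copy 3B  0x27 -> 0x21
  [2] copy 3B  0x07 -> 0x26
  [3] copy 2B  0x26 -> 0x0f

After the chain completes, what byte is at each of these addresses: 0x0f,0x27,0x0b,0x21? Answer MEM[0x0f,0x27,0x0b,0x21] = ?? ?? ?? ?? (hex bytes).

MEM[0x0f,0x27,0x0b,0x21] = 7e 10 ee 75

#0 dst[0x0f+2] := {0x10,0x5d}
#1 dst[0x21+3] := {0x75,0xcb,0x8a}
#2 dst[0x26+3] := {0x7e,0x10,0x5d}
#3 dst[0x0f+2] := {0x7e,0x10}
query mem[0x0f]=0x7e, mem[0x27]=0x10, mem[0x0b]=0xee, mem[0x21]=0x75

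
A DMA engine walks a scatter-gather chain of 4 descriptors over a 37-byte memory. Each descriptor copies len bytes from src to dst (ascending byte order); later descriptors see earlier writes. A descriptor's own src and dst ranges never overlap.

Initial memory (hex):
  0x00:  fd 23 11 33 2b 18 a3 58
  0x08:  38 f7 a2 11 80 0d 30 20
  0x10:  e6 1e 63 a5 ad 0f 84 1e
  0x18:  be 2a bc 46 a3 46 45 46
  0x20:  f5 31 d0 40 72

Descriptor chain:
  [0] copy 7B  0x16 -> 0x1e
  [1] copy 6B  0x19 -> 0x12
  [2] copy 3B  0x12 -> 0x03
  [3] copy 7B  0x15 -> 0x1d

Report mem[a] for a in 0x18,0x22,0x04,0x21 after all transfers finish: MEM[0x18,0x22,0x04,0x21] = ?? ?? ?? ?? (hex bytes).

#0 dst[0x1e+7] := {0x84,0x1e,0xbe,0x2a,0xbc,0x46,0xa3}
#1 dst[0x12+6] := {0x2a,0xbc,0x46,0xa3,0x46,0x84}
#2 dst[0x03+3] := {0x2a,0xbc,0x46}
#3 dst[0x1d+7] := {0xa3,0x46,0x84,0xbe,0x2a,0xbc,0x46}
query mem[0x18]=0xbe, mem[0x22]=0xbc, mem[0x04]=0xbc, mem[0x21]=0x2a

MEM[0x18,0x22,0x04,0x21] = be bc bc 2a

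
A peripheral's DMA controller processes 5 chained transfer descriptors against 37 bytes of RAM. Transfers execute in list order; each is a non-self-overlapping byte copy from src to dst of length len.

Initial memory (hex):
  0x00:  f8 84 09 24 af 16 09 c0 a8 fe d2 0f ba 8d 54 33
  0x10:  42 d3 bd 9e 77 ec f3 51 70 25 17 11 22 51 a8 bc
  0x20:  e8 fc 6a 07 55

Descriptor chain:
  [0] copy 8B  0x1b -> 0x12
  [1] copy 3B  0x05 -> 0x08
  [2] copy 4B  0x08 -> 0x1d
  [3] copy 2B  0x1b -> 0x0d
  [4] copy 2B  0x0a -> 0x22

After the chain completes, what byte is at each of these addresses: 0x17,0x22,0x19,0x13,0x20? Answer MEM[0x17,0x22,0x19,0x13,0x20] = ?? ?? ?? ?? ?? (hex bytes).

MEM[0x17,0x22,0x19,0x13,0x20] = e8 c0 6a 22 0f

  after D0: wrote 8B at 0x12 = 112251a8bce8fc6a
  after D1: wrote 3B at 0x08 = 1609c0
  after D2: wrote 4B at 0x1d = 1609c00f
  after D3: wrote 2B at 0x0d = 1122
  after D4: wrote 2B at 0x22 = c00f
query mem[0x17]=0xe8, mem[0x22]=0xc0, mem[0x19]=0x6a, mem[0x13]=0x22, mem[0x20]=0x0f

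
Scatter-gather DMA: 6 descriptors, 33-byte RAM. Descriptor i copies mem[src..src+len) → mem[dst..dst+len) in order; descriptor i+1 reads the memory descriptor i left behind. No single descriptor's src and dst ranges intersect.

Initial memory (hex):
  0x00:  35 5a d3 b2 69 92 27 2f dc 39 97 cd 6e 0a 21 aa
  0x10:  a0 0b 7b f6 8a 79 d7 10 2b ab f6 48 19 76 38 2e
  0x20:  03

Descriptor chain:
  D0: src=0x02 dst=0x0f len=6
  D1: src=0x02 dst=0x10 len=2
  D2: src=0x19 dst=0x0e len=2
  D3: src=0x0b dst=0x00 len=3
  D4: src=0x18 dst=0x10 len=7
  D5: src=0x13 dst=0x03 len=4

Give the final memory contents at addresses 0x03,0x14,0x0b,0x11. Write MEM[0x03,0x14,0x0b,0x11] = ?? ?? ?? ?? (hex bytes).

MEM[0x03,0x14,0x0b,0x11] = 48 19 cd ab

#0 dst[0x0f+6] := {0xd3,0xb2,0x69,0x92,0x27,0x2f}
#1 dst[0x10+2] := {0xd3,0xb2}
#2 dst[0x0e+2] := {0xab,0xf6}
#3 dst[0x00+3] := {0xcd,0x6e,0x0a}
#4 dst[0x10+7] := {0x2b,0xab,0xf6,0x48,0x19,0x76,0x38}
#5 dst[0x03+4] := {0x48,0x19,0x76,0x38}
query mem[0x03]=0x48, mem[0x14]=0x19, mem[0x0b]=0xcd, mem[0x11]=0xab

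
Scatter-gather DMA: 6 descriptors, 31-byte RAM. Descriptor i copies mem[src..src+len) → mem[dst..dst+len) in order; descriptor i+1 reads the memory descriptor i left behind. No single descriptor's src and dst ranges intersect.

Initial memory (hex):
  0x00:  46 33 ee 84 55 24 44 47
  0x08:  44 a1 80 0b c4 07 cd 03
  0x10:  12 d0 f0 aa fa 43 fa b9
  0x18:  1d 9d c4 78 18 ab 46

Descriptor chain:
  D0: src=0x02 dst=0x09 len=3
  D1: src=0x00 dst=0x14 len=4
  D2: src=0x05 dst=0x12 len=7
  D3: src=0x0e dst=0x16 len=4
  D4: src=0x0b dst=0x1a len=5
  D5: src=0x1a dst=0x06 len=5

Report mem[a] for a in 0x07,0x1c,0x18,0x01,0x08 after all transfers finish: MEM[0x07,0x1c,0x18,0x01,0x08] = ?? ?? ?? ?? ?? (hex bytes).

MEM[0x07,0x1c,0x18,0x01,0x08] = c4 07 12 33 07

[0] 0x02->0x09 len=3 : ee 84 55
[1] 0x00->0x14 len=4 : 46 33 ee 84
[2] 0x05->0x12 len=7 : 24 44 47 44 ee 84 55
[3] 0x0e->0x16 len=4 : cd 03 12 d0
[4] 0x0b->0x1a len=5 : 55 c4 07 cd 03
[5] 0x1a->0x06 len=5 : 55 c4 07 cd 03
query mem[0x07]=0xc4, mem[0x1c]=0x07, mem[0x18]=0x12, mem[0x01]=0x33, mem[0x08]=0x07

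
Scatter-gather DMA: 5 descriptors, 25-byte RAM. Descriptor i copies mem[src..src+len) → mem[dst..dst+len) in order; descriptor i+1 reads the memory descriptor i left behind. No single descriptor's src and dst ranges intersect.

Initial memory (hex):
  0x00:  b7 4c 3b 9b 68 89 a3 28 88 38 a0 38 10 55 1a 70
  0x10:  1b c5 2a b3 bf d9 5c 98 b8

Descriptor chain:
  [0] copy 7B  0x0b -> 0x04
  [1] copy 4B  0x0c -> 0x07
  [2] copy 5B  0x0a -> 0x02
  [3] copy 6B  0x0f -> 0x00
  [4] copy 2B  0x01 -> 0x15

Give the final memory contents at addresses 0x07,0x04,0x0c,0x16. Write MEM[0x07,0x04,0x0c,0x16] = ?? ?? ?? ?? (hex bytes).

D0: mem[0x04..0x0a] <- [38 10 55 1a 70 1b c5]
D1: mem[0x07..0x0a] <- [10 55 1a 70]
D2: mem[0x02..0x06] <- [70 38 10 55 1a]
D3: mem[0x00..0x05] <- [70 1b c5 2a b3 bf]
D4: mem[0x15..0x16] <- [1b c5]
query mem[0x07]=0x10, mem[0x04]=0xb3, mem[0x0c]=0x10, mem[0x16]=0xc5

MEM[0x07,0x04,0x0c,0x16] = 10 b3 10 c5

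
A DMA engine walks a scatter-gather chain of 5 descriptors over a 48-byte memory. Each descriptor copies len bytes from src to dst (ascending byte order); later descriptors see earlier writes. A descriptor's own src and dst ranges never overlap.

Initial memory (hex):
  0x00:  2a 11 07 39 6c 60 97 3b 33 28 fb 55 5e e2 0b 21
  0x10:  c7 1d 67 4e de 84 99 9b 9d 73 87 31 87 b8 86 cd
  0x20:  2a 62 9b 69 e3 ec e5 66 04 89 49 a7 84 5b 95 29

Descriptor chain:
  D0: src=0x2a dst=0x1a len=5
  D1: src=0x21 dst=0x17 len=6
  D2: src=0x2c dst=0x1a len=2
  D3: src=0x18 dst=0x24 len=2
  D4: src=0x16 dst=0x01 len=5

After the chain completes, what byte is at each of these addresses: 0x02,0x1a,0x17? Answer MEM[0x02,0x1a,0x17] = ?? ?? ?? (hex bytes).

D0: mem[0x1a..0x1e] <- [49 a7 84 5b 95]
D1: mem[0x17..0x1c] <- [62 9b 69 e3 ec e5]
D2: mem[0x1a..0x1b] <- [84 5b]
D3: mem[0x24..0x25] <- [9b 69]
D4: mem[0x01..0x05] <- [99 62 9b 69 84]
query mem[0x02]=0x62, mem[0x1a]=0x84, mem[0x17]=0x62

MEM[0x02,0x1a,0x17] = 62 84 62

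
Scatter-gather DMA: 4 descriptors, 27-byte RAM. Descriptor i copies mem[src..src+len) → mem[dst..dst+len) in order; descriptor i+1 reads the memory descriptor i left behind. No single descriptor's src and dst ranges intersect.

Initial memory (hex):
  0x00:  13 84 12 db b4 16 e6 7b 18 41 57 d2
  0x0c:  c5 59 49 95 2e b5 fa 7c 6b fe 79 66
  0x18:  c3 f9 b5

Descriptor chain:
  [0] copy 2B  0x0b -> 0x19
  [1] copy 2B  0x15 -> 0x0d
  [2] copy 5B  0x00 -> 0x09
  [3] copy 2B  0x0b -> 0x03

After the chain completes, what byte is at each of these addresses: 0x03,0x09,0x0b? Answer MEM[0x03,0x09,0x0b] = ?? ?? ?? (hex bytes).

MEM[0x03,0x09,0x0b] = 12 13 12

  after D0: wrote 2B at 0x19 = d2c5
  after D1: wrote 2B at 0x0d = fe79
  after D2: wrote 5B at 0x09 = 138412dbb4
  after D3: wrote 2B at 0x03 = 12db
query mem[0x03]=0x12, mem[0x09]=0x13, mem[0x0b]=0x12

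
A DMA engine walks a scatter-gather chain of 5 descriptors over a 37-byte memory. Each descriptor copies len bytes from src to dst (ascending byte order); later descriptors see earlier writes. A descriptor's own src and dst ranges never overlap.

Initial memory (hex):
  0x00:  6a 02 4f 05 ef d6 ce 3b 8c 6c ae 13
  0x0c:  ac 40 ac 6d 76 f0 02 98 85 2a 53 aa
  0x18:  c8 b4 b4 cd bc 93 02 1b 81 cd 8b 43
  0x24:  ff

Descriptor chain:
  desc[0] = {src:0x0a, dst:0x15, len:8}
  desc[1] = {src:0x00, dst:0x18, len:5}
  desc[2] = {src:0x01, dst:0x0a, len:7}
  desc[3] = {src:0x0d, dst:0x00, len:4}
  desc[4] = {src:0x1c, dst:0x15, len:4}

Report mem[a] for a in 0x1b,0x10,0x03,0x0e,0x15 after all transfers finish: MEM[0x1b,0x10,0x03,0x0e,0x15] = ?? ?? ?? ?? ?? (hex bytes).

MEM[0x1b,0x10,0x03,0x0e,0x15] = 05 3b 3b d6 ef

  after D0: wrote 8B at 0x15 = ae13ac40ac6d76f0
  after D1: wrote 5B at 0x18 = 6a024f05ef
  after D2: wrote 7B at 0x0a = 024f05efd6ce3b
  after D3: wrote 4B at 0x00 = efd6ce3b
  after D4: wrote 4B at 0x15 = ef93021b
query mem[0x1b]=0x05, mem[0x10]=0x3b, mem[0x03]=0x3b, mem[0x0e]=0xd6, mem[0x15]=0xef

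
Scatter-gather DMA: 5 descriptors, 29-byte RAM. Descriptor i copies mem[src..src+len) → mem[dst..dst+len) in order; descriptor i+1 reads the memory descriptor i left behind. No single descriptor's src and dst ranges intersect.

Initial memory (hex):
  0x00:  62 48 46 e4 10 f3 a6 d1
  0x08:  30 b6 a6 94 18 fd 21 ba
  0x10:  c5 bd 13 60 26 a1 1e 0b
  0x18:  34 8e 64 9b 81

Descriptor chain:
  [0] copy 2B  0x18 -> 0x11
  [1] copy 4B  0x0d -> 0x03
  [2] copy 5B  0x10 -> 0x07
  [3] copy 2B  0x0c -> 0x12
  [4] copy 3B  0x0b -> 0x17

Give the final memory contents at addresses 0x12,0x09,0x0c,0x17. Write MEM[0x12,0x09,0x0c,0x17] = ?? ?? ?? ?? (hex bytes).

#0 dst[0x11+2] := {0x34,0x8e}
#1 dst[0x03+4] := {0xfd,0x21,0xba,0xc5}
#2 dst[0x07+5] := {0xc5,0x34,0x8e,0x60,0x26}
#3 dst[0x12+2] := {0x18,0xfd}
#4 dst[0x17+3] := {0x26,0x18,0xfd}
query mem[0x12]=0x18, mem[0x09]=0x8e, mem[0x0c]=0x18, mem[0x17]=0x26

MEM[0x12,0x09,0x0c,0x17] = 18 8e 18 26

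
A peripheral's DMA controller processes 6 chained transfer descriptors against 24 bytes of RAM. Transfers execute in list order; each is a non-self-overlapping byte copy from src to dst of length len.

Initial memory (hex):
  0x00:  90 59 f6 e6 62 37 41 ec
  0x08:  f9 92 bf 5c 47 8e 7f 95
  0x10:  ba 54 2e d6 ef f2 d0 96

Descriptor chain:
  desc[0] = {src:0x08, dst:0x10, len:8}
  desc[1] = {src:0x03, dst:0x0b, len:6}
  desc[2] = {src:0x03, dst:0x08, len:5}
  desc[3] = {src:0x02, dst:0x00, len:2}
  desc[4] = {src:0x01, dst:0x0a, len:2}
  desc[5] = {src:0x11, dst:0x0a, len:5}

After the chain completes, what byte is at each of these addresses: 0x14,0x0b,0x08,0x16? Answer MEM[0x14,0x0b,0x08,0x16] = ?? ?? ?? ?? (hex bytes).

MEM[0x14,0x0b,0x08,0x16] = 47 bf e6 7f

D0: mem[0x10..0x17] <- [f9 92 bf 5c 47 8e 7f 95]
D1: mem[0x0b..0x10] <- [e6 62 37 41 ec f9]
D2: mem[0x08..0x0c] <- [e6 62 37 41 ec]
D3: mem[0x00..0x01] <- [f6 e6]
D4: mem[0x0a..0x0b] <- [e6 f6]
D5: mem[0x0a..0x0e] <- [92 bf 5c 47 8e]
query mem[0x14]=0x47, mem[0x0b]=0xbf, mem[0x08]=0xe6, mem[0x16]=0x7f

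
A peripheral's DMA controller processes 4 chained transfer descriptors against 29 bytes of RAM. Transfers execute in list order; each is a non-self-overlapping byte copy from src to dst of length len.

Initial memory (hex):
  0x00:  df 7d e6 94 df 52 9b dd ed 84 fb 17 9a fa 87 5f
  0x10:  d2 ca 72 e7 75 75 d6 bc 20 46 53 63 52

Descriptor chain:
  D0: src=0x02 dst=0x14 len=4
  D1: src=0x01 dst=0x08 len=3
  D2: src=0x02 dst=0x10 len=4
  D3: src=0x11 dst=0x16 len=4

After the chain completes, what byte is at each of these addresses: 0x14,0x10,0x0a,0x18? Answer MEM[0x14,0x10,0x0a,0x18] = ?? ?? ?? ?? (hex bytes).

#0 dst[0x14+4] := {0xe6,0x94,0xdf,0x52}
#1 dst[0x08+3] := {0x7d,0xe6,0x94}
#2 dst[0x10+4] := {0xe6,0x94,0xdf,0x52}
#3 dst[0x16+4] := {0x94,0xdf,0x52,0xe6}
query mem[0x14]=0xe6, mem[0x10]=0xe6, mem[0x0a]=0x94, mem[0x18]=0x52

MEM[0x14,0x10,0x0a,0x18] = e6 e6 94 52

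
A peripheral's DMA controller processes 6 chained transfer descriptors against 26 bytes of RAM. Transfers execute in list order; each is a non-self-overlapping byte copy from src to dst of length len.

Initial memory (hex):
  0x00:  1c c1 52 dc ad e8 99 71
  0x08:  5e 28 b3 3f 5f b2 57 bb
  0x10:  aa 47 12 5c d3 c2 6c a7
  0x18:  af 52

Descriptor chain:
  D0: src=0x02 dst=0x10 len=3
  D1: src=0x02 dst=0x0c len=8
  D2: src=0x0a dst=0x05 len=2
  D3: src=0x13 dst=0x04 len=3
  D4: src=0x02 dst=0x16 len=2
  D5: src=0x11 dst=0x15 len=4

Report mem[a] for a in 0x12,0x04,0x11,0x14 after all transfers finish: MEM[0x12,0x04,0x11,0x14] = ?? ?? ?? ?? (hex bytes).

#0 dst[0x10+3] := {0x52,0xdc,0xad}
#1 dst[0x0c+8] := {0x52,0xdc,0xad,0xe8,0x99,0x71,0x5e,0x28}
#2 dst[0x05+2] := {0xb3,0x3f}
#3 dst[0x04+3] := {0x28,0xd3,0xc2}
#4 dst[0x16+2] := {0x52,0xdc}
#5 dst[0x15+4] := {0x71,0x5e,0x28,0xd3}
query mem[0x12]=0x5e, mem[0x04]=0x28, mem[0x11]=0x71, mem[0x14]=0xd3

MEM[0x12,0x04,0x11,0x14] = 5e 28 71 d3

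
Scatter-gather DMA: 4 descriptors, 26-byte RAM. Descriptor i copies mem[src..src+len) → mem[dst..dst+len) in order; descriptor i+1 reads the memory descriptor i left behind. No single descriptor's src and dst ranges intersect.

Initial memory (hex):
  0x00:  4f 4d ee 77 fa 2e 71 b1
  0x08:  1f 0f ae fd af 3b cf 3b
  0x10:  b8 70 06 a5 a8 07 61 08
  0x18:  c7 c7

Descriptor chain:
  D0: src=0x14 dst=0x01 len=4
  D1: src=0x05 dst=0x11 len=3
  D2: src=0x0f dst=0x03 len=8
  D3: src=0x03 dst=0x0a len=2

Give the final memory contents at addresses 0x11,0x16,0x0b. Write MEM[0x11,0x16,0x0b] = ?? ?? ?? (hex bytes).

MEM[0x11,0x16,0x0b] = 2e 61 b8

  after D0: wrote 4B at 0x01 = a8076108
  after D1: wrote 3B at 0x11 = 2e71b1
  after D2: wrote 8B at 0x03 = 3bb82e71b1a80761
  after D3: wrote 2B at 0x0a = 3bb8
query mem[0x11]=0x2e, mem[0x16]=0x61, mem[0x0b]=0xb8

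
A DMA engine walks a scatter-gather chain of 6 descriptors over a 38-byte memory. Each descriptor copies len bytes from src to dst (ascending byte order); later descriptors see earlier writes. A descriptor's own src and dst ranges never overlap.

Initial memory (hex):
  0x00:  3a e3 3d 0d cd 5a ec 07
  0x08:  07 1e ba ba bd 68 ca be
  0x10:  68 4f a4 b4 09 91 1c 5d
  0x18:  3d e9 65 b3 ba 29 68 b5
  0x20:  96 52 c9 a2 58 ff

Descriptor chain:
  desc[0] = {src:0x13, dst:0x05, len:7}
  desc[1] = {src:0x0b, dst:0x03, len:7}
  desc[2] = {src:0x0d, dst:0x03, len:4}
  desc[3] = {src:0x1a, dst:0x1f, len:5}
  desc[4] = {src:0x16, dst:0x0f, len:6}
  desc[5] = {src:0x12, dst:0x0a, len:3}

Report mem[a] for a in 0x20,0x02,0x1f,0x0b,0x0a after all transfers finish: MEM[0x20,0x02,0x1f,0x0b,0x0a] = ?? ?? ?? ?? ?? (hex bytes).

MEM[0x20,0x02,0x1f,0x0b,0x0a] = b3 3d 65 65 e9

[0] 0x13->0x05 len=7 : b4 09 91 1c 5d 3d e9
[1] 0x0b->0x03 len=7 : e9 bd 68 ca be 68 4f
[2] 0x0d->0x03 len=4 : 68 ca be 68
[3] 0x1a->0x1f len=5 : 65 b3 ba 29 68
[4] 0x16->0x0f len=6 : 1c 5d 3d e9 65 b3
[5] 0x12->0x0a len=3 : e9 65 b3
query mem[0x20]=0xb3, mem[0x02]=0x3d, mem[0x1f]=0x65, mem[0x0b]=0x65, mem[0x0a]=0xe9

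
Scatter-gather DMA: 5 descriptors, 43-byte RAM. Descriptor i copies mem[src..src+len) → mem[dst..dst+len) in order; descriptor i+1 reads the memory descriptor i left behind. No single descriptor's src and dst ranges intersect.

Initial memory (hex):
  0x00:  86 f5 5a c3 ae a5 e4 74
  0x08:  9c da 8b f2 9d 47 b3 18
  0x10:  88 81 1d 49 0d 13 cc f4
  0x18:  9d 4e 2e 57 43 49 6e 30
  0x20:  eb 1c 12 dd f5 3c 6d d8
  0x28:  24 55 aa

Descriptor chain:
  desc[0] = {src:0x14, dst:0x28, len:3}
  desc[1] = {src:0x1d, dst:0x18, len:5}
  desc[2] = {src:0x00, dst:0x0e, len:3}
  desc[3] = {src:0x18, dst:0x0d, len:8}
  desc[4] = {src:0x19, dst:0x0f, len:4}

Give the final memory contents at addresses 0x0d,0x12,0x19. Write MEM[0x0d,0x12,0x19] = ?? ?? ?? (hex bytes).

MEM[0x0d,0x12,0x19] = 49 1c 6e

[0] 0x14->0x28 len=3 : 0d 13 cc
[1] 0x1d->0x18 len=5 : 49 6e 30 eb 1c
[2] 0x00->0x0e len=3 : 86 f5 5a
[3] 0x18->0x0d len=8 : 49 6e 30 eb 1c 49 6e 30
[4] 0x19->0x0f len=4 : 6e 30 eb 1c
query mem[0x0d]=0x49, mem[0x12]=0x1c, mem[0x19]=0x6e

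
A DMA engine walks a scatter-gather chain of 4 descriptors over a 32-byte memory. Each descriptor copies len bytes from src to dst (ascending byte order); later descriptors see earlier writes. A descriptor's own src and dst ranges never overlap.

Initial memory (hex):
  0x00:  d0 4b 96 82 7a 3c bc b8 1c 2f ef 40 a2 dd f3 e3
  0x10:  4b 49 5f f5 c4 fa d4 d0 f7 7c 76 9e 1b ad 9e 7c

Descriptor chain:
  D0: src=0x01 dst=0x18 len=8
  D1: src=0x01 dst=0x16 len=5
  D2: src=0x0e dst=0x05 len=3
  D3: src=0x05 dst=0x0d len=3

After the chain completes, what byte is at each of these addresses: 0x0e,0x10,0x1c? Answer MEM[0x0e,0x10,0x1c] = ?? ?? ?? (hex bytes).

MEM[0x0e,0x10,0x1c] = e3 4b 3c

[0] 0x01->0x18 len=8 : 4b 96 82 7a 3c bc b8 1c
[1] 0x01->0x16 len=5 : 4b 96 82 7a 3c
[2] 0x0e->0x05 len=3 : f3 e3 4b
[3] 0x05->0x0d len=3 : f3 e3 4b
query mem[0x0e]=0xe3, mem[0x10]=0x4b, mem[0x1c]=0x3c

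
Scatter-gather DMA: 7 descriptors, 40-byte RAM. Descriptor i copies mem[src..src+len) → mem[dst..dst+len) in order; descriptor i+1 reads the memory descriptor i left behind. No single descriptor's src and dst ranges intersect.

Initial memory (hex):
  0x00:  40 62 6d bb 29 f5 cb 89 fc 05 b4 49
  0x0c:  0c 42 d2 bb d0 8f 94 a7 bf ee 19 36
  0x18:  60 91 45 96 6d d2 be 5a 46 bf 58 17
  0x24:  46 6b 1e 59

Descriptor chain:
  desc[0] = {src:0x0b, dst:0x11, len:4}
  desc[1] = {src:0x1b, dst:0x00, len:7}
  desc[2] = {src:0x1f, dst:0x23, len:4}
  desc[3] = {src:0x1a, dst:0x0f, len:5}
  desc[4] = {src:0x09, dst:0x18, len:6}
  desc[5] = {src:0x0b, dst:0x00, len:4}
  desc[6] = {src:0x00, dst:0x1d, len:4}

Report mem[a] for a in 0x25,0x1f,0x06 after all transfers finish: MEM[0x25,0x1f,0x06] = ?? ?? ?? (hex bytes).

MEM[0x25,0x1f,0x06] = bf 42 bf

D0: mem[0x11..0x14] <- [49 0c 42 d2]
D1: mem[0x00..0x06] <- [96 6d d2 be 5a 46 bf]
D2: mem[0x23..0x26] <- [5a 46 bf 58]
D3: mem[0x0f..0x13] <- [45 96 6d d2 be]
D4: mem[0x18..0x1d] <- [05 b4 49 0c 42 d2]
D5: mem[0x00..0x03] <- [49 0c 42 d2]
D6: mem[0x1d..0x20] <- [49 0c 42 d2]
query mem[0x25]=0xbf, mem[0x1f]=0x42, mem[0x06]=0xbf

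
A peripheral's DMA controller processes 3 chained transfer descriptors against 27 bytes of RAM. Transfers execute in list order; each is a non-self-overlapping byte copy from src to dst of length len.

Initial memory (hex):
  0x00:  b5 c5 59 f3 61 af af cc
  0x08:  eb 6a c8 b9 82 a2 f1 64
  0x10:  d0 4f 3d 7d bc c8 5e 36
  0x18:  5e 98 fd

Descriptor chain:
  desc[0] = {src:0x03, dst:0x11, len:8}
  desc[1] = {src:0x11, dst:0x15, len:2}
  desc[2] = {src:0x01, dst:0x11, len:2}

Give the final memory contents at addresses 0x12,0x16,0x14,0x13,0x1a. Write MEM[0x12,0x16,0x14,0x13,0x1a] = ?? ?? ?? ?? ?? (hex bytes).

  after D0: wrote 8B at 0x11 = f361afafcceb6ac8
  after D1: wrote 2B at 0x15 = f361
  after D2: wrote 2B at 0x11 = c559
query mem[0x12]=0x59, mem[0x16]=0x61, mem[0x14]=0xaf, mem[0x13]=0xaf, mem[0x1a]=0xfd

MEM[0x12,0x16,0x14,0x13,0x1a] = 59 61 af af fd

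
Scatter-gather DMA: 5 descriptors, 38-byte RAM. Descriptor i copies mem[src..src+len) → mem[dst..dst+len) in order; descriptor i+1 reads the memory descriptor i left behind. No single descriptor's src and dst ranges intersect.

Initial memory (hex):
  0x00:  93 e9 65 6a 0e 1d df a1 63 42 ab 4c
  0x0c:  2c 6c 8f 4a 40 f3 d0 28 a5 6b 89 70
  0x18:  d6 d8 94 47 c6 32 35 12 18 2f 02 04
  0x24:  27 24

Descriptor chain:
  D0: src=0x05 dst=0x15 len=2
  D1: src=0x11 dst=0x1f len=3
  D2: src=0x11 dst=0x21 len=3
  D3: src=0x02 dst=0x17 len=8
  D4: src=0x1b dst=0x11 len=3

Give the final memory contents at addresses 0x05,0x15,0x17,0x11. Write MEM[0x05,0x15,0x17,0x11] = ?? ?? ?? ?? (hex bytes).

MEM[0x05,0x15,0x17,0x11] = 1d 1d 65 df

[0] 0x05->0x15 len=2 : 1d df
[1] 0x11->0x1f len=3 : f3 d0 28
[2] 0x11->0x21 len=3 : f3 d0 28
[3] 0x02->0x17 len=8 : 65 6a 0e 1d df a1 63 42
[4] 0x1b->0x11 len=3 : df a1 63
query mem[0x05]=0x1d, mem[0x15]=0x1d, mem[0x17]=0x65, mem[0x11]=0xdf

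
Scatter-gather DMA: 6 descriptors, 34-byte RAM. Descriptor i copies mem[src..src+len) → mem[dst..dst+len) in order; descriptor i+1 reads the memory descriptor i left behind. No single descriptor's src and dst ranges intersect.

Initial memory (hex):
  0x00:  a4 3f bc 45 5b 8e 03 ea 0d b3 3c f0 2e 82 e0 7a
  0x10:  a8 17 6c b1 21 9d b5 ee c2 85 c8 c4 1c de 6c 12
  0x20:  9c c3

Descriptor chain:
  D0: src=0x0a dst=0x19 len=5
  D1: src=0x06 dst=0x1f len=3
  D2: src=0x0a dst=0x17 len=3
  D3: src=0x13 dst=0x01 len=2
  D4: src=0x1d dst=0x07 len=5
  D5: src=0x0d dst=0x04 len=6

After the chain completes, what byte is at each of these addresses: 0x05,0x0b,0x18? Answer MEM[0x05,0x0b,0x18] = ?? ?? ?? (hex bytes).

  after D0: wrote 5B at 0x19 = 3cf02e82e0
  after D1: wrote 3B at 0x1f = 03ea0d
  after D2: wrote 3B at 0x17 = 3cf02e
  after D3: wrote 2B at 0x01 = b121
  after D4: wrote 5B at 0x07 = e06c03ea0d
  after D5: wrote 6B at 0x04 = 82e07aa8176c
query mem[0x05]=0xe0, mem[0x0b]=0x0d, mem[0x18]=0xf0

MEM[0x05,0x0b,0x18] = e0 0d f0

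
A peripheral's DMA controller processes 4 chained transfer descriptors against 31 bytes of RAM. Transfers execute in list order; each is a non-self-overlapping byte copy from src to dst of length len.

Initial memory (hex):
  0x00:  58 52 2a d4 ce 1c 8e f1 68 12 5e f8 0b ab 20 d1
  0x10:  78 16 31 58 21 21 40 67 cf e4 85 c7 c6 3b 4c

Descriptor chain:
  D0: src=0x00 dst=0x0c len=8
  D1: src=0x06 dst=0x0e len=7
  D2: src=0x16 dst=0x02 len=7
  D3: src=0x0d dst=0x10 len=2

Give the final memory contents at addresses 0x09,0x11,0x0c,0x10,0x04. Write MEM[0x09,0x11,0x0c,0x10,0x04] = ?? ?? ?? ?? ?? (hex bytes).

MEM[0x09,0x11,0x0c,0x10,0x04] = 12 8e 58 52 cf

  after D0: wrote 8B at 0x0c = 58522ad4ce1c8ef1
  after D1: wrote 7B at 0x0e = 8ef168125ef858
  after D2: wrote 7B at 0x02 = 4067cfe485c7c6
  after D3: wrote 2B at 0x10 = 528e
query mem[0x09]=0x12, mem[0x11]=0x8e, mem[0x0c]=0x58, mem[0x10]=0x52, mem[0x04]=0xcf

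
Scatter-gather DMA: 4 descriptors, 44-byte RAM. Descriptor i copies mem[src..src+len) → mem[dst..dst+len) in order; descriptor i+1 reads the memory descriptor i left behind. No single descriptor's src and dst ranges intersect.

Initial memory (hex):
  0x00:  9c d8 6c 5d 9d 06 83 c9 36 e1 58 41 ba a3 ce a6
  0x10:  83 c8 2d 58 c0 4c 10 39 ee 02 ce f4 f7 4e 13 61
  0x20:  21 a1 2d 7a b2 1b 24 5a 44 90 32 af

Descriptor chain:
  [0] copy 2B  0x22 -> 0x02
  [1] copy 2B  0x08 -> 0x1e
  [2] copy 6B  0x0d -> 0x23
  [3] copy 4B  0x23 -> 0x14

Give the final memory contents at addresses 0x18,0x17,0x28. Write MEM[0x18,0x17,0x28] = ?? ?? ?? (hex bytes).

#0 dst[0x02+2] := {0x2d,0x7a}
#1 dst[0x1e+2] := {0x36,0xe1}
#2 dst[0x23+6] := {0xa3,0xce,0xa6,0x83,0xc8,0x2d}
#3 dst[0x14+4] := {0xa3,0xce,0xa6,0x83}
query mem[0x18]=0xee, mem[0x17]=0x83, mem[0x28]=0x2d

MEM[0x18,0x17,0x28] = ee 83 2d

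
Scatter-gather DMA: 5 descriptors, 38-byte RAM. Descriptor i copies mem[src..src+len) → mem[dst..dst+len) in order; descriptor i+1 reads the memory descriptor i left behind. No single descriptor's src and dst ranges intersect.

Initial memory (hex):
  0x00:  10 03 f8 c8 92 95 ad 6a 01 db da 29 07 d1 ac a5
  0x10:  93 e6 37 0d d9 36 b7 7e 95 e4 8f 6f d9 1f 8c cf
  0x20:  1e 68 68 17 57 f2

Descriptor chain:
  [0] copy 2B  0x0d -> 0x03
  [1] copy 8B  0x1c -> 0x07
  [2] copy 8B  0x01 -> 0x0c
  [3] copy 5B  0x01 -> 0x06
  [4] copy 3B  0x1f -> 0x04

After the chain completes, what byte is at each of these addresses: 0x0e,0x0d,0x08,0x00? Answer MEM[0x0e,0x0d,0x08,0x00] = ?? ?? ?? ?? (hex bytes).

D0: mem[0x03..0x04] <- [d1 ac]
D1: mem[0x07..0x0e] <- [d9 1f 8c cf 1e 68 68 17]
D2: mem[0x0c..0x13] <- [03 f8 d1 ac 95 ad d9 1f]
D3: mem[0x06..0x0a] <- [03 f8 d1 ac 95]
D4: mem[0x04..0x06] <- [cf 1e 68]
query mem[0x0e]=0xd1, mem[0x0d]=0xf8, mem[0x08]=0xd1, mem[0x00]=0x10

MEM[0x0e,0x0d,0x08,0x00] = d1 f8 d1 10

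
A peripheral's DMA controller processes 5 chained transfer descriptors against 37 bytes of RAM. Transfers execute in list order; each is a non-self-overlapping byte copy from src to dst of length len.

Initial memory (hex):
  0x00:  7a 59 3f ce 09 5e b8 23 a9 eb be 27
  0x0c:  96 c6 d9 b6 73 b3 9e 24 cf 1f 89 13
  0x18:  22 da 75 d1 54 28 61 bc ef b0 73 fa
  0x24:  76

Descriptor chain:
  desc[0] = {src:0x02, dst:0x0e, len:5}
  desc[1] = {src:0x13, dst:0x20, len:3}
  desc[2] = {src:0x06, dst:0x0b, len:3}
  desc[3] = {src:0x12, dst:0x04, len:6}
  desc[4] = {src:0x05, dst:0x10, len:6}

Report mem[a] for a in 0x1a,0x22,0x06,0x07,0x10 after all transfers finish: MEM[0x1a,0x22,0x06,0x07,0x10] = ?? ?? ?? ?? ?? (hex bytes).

D0: mem[0x0e..0x12] <- [3f ce 09 5e b8]
D1: mem[0x20..0x22] <- [24 cf 1f]
D2: mem[0x0b..0x0d] <- [b8 23 a9]
D3: mem[0x04..0x09] <- [b8 24 cf 1f 89 13]
D4: mem[0x10..0x15] <- [24 cf 1f 89 13 be]
query mem[0x1a]=0x75, mem[0x22]=0x1f, mem[0x06]=0xcf, mem[0x07]=0x1f, mem[0x10]=0x24

MEM[0x1a,0x22,0x06,0x07,0x10] = 75 1f cf 1f 24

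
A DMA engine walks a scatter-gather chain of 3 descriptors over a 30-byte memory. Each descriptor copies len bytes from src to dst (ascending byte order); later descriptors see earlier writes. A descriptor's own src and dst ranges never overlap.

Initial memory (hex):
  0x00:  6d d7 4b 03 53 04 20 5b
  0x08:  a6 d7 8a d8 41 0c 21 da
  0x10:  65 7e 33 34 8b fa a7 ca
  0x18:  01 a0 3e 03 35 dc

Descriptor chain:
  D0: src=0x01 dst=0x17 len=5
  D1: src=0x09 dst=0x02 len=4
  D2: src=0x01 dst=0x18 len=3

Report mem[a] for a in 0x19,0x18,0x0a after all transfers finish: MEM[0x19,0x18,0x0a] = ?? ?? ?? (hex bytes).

#0 dst[0x17+5] := {0xd7,0x4b,0x03,0x53,0x04}
#1 dst[0x02+4] := {0xd7,0x8a,0xd8,0x41}
#2 dst[0x18+3] := {0xd7,0xd7,0x8a}
query mem[0x19]=0xd7, mem[0x18]=0xd7, mem[0x0a]=0x8a

MEM[0x19,0x18,0x0a] = d7 d7 8a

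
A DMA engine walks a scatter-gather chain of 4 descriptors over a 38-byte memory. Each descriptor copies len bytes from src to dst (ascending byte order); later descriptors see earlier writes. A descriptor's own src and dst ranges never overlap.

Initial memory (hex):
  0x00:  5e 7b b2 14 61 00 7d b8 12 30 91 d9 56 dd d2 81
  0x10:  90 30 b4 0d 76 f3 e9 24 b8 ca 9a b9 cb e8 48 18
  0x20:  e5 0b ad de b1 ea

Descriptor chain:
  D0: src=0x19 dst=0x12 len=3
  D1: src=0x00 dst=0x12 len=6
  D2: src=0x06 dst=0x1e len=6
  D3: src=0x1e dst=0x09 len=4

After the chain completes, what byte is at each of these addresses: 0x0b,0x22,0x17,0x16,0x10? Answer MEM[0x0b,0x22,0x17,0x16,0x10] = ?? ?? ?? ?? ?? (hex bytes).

#0 dst[0x12+3] := {0xca,0x9a,0xb9}
#1 dst[0x12+6] := {0x5e,0x7b,0xb2,0x14,0x61,0x00}
#2 dst[0x1e+6] := {0x7d,0xb8,0x12,0x30,0x91,0xd9}
#3 dst[0x09+4] := {0x7d,0xb8,0x12,0x30}
query mem[0x0b]=0x12, mem[0x22]=0x91, mem[0x17]=0x00, mem[0x16]=0x61, mem[0x10]=0x90

MEM[0x0b,0x22,0x17,0x16,0x10] = 12 91 00 61 90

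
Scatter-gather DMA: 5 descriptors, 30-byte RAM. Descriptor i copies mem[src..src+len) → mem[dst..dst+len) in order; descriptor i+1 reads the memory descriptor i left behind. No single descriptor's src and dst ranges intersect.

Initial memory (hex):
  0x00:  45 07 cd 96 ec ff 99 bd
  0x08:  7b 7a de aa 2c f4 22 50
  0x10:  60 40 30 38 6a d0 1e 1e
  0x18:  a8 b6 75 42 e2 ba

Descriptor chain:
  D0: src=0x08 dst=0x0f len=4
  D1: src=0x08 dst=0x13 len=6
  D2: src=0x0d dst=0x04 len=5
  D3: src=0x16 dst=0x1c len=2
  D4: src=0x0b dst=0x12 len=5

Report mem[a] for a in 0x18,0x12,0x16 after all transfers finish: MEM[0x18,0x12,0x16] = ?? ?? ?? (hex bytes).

MEM[0x18,0x12,0x16] = f4 aa 7b

D0: mem[0x0f..0x12] <- [7b 7a de aa]
D1: mem[0x13..0x18] <- [7b 7a de aa 2c f4]
D2: mem[0x04..0x08] <- [f4 22 7b 7a de]
D3: mem[0x1c..0x1d] <- [aa 2c]
D4: mem[0x12..0x16] <- [aa 2c f4 22 7b]
query mem[0x18]=0xf4, mem[0x12]=0xaa, mem[0x16]=0x7b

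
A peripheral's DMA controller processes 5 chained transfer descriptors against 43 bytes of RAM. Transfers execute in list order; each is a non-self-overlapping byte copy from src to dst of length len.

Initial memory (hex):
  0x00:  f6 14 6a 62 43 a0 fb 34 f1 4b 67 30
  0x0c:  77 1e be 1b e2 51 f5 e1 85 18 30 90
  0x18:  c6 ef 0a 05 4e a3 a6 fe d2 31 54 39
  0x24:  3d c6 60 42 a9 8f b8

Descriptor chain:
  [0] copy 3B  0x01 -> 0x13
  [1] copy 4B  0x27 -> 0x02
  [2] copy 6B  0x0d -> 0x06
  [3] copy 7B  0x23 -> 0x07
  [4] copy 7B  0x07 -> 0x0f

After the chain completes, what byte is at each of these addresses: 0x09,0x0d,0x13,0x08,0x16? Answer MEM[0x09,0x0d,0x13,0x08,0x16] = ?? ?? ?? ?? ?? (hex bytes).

#0 dst[0x13+3] := {0x14,0x6a,0x62}
#1 dst[0x02+4] := {0x42,0xa9,0x8f,0xb8}
#2 dst[0x06+6] := {0x1e,0xbe,0x1b,0xe2,0x51,0xf5}
#3 dst[0x07+7] := {0x39,0x3d,0xc6,0x60,0x42,0xa9,0x8f}
#4 dst[0x0f+7] := {0x39,0x3d,0xc6,0x60,0x42,0xa9,0x8f}
query mem[0x09]=0xc6, mem[0x0d]=0x8f, mem[0x13]=0x42, mem[0x08]=0x3d, mem[0x16]=0x30

MEM[0x09,0x0d,0x13,0x08,0x16] = c6 8f 42 3d 30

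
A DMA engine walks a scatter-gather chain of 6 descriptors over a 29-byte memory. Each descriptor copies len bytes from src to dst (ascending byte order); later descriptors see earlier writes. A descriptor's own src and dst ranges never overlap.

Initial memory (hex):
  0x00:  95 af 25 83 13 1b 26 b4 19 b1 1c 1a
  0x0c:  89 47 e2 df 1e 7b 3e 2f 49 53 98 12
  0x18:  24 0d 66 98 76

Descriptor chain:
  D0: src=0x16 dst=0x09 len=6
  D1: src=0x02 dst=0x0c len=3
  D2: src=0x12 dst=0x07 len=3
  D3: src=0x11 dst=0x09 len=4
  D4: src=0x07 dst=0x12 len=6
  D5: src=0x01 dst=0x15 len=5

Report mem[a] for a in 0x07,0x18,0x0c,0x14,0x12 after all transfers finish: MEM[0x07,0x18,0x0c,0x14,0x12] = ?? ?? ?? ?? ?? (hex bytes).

D0: mem[0x09..0x0e] <- [98 12 24 0d 66 98]
D1: mem[0x0c..0x0e] <- [25 83 13]
D2: mem[0x07..0x09] <- [3e 2f 49]
D3: mem[0x09..0x0c] <- [7b 3e 2f 49]
D4: mem[0x12..0x17] <- [3e 2f 7b 3e 2f 49]
D5: mem[0x15..0x19] <- [af 25 83 13 1b]
query mem[0x07]=0x3e, mem[0x18]=0x13, mem[0x0c]=0x49, mem[0x14]=0x7b, mem[0x12]=0x3e

MEM[0x07,0x18,0x0c,0x14,0x12] = 3e 13 49 7b 3e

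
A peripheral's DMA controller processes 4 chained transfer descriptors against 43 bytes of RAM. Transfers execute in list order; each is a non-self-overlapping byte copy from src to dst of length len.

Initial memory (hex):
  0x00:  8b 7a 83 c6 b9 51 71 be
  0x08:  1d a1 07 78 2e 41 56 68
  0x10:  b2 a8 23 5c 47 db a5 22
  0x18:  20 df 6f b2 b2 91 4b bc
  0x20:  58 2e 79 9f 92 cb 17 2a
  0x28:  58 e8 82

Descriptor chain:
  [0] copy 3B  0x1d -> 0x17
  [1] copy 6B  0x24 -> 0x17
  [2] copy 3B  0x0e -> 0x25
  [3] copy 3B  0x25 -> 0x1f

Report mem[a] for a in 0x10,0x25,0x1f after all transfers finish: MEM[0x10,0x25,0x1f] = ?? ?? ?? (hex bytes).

D0: mem[0x17..0x19] <- [91 4b bc]
D1: mem[0x17..0x1c] <- [92 cb 17 2a 58 e8]
D2: mem[0x25..0x27] <- [56 68 b2]
D3: mem[0x1f..0x21] <- [56 68 b2]
query mem[0x10]=0xb2, mem[0x25]=0x56, mem[0x1f]=0x56

MEM[0x10,0x25,0x1f] = b2 56 56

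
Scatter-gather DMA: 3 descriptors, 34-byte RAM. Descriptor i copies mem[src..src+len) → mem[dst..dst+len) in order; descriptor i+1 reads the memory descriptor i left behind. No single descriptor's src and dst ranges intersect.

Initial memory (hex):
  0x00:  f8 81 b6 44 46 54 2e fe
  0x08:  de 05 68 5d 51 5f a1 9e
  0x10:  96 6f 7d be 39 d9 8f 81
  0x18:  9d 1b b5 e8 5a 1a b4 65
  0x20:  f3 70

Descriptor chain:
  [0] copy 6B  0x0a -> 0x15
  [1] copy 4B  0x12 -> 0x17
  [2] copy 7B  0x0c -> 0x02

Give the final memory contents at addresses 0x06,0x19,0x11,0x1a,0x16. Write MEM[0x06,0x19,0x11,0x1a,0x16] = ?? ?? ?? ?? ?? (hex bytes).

MEM[0x06,0x19,0x11,0x1a,0x16] = 96 39 6f 68 5d

  after D0: wrote 6B at 0x15 = 685d515fa19e
  after D1: wrote 4B at 0x17 = 7dbe3968
  after D2: wrote 7B at 0x02 = 515fa19e966f7d
query mem[0x06]=0x96, mem[0x19]=0x39, mem[0x11]=0x6f, mem[0x1a]=0x68, mem[0x16]=0x5d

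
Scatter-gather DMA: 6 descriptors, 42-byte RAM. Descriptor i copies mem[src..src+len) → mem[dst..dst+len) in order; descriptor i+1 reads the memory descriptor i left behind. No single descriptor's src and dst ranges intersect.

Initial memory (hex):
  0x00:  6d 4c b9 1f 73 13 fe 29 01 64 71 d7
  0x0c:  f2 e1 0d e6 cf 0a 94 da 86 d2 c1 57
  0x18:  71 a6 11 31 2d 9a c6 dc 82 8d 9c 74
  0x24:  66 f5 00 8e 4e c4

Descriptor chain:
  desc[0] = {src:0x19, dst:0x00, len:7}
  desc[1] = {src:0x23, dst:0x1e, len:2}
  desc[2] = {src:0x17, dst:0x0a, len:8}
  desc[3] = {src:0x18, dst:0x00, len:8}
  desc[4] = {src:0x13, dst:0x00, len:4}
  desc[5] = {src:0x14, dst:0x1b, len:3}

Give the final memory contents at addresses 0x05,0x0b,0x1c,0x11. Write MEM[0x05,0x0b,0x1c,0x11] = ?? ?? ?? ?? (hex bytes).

D0: mem[0x00..0x06] <- [a6 11 31 2d 9a c6 dc]
D1: mem[0x1e..0x1f] <- [74 66]
D2: mem[0x0a..0x11] <- [57 71 a6 11 31 2d 9a 74]
D3: mem[0x00..0x07] <- [71 a6 11 31 2d 9a 74 66]
D4: mem[0x00..0x03] <- [da 86 d2 c1]
D5: mem[0x1b..0x1d] <- [86 d2 c1]
query mem[0x05]=0x9a, mem[0x0b]=0x71, mem[0x1c]=0xd2, mem[0x11]=0x74

MEM[0x05,0x0b,0x1c,0x11] = 9a 71 d2 74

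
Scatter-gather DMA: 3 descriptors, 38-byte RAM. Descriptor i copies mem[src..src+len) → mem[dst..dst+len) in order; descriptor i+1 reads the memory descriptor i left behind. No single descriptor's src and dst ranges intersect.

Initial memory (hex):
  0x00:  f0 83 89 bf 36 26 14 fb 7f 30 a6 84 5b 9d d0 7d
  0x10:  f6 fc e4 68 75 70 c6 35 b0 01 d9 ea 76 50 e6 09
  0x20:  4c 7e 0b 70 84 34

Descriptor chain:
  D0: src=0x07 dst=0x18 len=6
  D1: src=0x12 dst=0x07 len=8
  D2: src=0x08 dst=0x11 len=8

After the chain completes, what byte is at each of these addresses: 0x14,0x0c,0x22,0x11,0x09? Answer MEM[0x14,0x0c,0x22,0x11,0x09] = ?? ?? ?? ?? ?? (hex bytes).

MEM[0x14,0x0c,0x22,0x11,0x09] = c6 35 0b 68 75

[0] 0x07->0x18 len=6 : fb 7f 30 a6 84 5b
[1] 0x12->0x07 len=8 : e4 68 75 70 c6 35 fb 7f
[2] 0x08->0x11 len=8 : 68 75 70 c6 35 fb 7f 7d
query mem[0x14]=0xc6, mem[0x0c]=0x35, mem[0x22]=0x0b, mem[0x11]=0x68, mem[0x09]=0x75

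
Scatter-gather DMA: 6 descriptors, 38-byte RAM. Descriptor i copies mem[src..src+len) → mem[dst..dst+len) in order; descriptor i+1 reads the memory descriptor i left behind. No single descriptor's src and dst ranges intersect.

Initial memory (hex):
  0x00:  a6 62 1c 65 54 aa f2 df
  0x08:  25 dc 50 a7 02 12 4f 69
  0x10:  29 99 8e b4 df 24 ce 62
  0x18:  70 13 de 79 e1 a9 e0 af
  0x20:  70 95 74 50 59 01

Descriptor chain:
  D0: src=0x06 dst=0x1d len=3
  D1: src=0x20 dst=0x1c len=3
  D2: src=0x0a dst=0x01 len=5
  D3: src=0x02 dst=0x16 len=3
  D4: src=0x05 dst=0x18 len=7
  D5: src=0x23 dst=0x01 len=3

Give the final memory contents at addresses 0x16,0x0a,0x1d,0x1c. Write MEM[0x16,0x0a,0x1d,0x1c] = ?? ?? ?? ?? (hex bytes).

#0 dst[0x1d+3] := {0xf2,0xdf,0x25}
#1 dst[0x1c+3] := {0x70,0x95,0x74}
#2 dst[0x01+5] := {0x50,0xa7,0x02,0x12,0x4f}
#3 dst[0x16+3] := {0xa7,0x02,0x12}
#4 dst[0x18+7] := {0x4f,0xf2,0xdf,0x25,0xdc,0x50,0xa7}
#5 dst[0x01+3] := {0x50,0x59,0x01}
query mem[0x16]=0xa7, mem[0x0a]=0x50, mem[0x1d]=0x50, mem[0x1c]=0xdc

MEM[0x16,0x0a,0x1d,0x1c] = a7 50 50 dc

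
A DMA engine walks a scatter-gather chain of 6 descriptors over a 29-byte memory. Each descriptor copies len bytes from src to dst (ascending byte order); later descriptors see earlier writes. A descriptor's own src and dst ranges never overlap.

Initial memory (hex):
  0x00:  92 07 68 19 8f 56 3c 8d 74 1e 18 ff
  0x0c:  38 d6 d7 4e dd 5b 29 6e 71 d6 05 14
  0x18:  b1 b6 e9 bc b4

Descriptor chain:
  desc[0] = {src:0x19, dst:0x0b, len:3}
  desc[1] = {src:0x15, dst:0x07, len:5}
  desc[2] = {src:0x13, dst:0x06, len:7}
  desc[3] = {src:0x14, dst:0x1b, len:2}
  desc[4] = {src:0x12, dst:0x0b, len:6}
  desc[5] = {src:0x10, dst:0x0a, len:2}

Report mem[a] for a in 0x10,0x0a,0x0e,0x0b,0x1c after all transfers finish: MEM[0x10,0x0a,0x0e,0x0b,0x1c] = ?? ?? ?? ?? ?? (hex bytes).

MEM[0x10,0x0a,0x0e,0x0b,0x1c] = 14 14 d6 5b d6

[0] 0x19->0x0b len=3 : b6 e9 bc
[1] 0x15->0x07 len=5 : d6 05 14 b1 b6
[2] 0x13->0x06 len=7 : 6e 71 d6 05 14 b1 b6
[3] 0x14->0x1b len=2 : 71 d6
[4] 0x12->0x0b len=6 : 29 6e 71 d6 05 14
[5] 0x10->0x0a len=2 : 14 5b
query mem[0x10]=0x14, mem[0x0a]=0x14, mem[0x0e]=0xd6, mem[0x0b]=0x5b, mem[0x1c]=0xd6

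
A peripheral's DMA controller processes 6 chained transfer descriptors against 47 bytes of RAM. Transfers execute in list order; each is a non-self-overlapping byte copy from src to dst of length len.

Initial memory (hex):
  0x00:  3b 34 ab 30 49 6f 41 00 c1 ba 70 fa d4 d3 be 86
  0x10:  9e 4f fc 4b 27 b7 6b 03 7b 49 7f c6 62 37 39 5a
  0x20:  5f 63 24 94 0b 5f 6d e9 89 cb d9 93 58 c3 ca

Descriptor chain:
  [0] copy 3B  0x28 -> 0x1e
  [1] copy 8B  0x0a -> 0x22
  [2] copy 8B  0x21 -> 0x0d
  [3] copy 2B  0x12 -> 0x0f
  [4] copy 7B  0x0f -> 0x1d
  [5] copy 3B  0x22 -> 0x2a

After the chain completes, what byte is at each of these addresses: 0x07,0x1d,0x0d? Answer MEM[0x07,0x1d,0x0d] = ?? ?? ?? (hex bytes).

  after D0: wrote 3B at 0x1e = 89cbd9
  after D1: wrote 8B at 0x22 = 70fad4d3be869e4f
  after D2: wrote 8B at 0x0d = 6370fad4d3be869e
  after D3: wrote 2B at 0x0f = be86
  after D4: wrote 7B at 0x1d = be86d3be869eb7
  after D5: wrote 3B at 0x2a = 9eb7d4
query mem[0x07]=0x00, mem[0x1d]=0xbe, mem[0x0d]=0x63

MEM[0x07,0x1d,0x0d] = 00 be 63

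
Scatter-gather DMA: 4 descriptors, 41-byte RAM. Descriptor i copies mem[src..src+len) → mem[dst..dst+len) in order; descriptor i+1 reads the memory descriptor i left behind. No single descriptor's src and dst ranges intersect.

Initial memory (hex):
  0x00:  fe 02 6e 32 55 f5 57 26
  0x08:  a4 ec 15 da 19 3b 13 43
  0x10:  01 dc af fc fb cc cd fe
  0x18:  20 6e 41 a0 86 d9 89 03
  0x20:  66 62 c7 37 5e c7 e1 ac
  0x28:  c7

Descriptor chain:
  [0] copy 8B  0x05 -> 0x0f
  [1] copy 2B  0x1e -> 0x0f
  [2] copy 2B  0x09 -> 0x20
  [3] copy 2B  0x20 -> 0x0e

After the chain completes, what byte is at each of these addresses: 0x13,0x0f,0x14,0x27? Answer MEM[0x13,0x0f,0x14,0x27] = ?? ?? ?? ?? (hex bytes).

MEM[0x13,0x0f,0x14,0x27] = ec 15 15 ac

#0 dst[0x0f+8] := {0xf5,0x57,0x26,0xa4,0xec,0x15,0xda,0x19}
#1 dst[0x0f+2] := {0x89,0x03}
#2 dst[0x20+2] := {0xec,0x15}
#3 dst[0x0e+2] := {0xec,0x15}
query mem[0x13]=0xec, mem[0x0f]=0x15, mem[0x14]=0x15, mem[0x27]=0xac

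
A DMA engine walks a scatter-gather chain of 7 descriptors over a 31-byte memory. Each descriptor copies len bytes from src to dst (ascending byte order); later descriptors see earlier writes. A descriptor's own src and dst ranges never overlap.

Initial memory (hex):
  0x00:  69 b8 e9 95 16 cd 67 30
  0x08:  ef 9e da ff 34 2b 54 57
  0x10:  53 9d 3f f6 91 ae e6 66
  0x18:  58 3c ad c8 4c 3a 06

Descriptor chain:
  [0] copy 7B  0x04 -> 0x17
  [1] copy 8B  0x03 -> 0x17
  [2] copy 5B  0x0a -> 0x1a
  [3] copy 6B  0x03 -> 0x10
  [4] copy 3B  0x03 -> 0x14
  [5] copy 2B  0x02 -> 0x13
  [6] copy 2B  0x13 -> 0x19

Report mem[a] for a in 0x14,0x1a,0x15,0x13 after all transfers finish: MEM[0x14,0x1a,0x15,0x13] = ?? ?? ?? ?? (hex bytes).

[0] 0x04->0x17 len=7 : 16 cd 67 30 ef 9e da
[1] 0x03->0x17 len=8 : 95 16 cd 67 30 ef 9e da
[2] 0x0a->0x1a len=5 : da ff 34 2b 54
[3] 0x03->0x10 len=6 : 95 16 cd 67 30 ef
[4] 0x03->0x14 len=3 : 95 16 cd
[5] 0x02->0x13 len=2 : e9 95
[6] 0x13->0x19 len=2 : e9 95
query mem[0x14]=0x95, mem[0x1a]=0x95, mem[0x15]=0x16, mem[0x13]=0xe9

MEM[0x14,0x1a,0x15,0x13] = 95 95 16 e9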